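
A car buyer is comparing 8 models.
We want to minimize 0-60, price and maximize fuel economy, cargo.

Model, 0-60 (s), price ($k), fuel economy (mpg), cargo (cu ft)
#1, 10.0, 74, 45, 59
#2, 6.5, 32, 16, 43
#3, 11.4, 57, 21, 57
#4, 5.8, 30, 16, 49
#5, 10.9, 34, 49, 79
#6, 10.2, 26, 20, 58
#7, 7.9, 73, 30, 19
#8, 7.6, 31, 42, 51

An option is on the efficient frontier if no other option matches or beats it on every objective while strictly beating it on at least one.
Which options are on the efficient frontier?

#1, #4, #5, #6, #8

#1: not dominated.
#2: dominated by #4 (0-60 5.8≤6.5, price 30≤32, fuel economy 16≥16, cargo 49≥43).
#3: dominated by #5 (0-60 10.9≤11.4, price 34≤57, fuel economy 49≥21, cargo 79≥57).
#4: not dominated (best 0-60).
#5: not dominated (best fuel economy).
#6: not dominated (best price).
#7: dominated by #8 (0-60 7.6≤7.9, price 31≤73, fuel economy 42≥30, cargo 51≥19).
#8: not dominated.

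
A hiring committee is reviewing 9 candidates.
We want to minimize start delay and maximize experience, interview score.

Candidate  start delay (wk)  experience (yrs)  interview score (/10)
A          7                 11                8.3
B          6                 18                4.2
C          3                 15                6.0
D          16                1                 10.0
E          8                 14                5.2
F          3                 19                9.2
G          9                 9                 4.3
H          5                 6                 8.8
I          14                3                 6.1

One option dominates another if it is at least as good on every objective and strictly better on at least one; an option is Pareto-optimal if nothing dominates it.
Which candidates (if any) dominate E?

C: start delay 3≤8, experience 15≥14, interview score 6.0≥5.2 — dominates E.
F: start delay 3≤8, experience 19≥14, interview score 9.2≥5.2 — dominates E.
Others (A, B, D, G, H, I) are each worse than E on at least one objective.

C, F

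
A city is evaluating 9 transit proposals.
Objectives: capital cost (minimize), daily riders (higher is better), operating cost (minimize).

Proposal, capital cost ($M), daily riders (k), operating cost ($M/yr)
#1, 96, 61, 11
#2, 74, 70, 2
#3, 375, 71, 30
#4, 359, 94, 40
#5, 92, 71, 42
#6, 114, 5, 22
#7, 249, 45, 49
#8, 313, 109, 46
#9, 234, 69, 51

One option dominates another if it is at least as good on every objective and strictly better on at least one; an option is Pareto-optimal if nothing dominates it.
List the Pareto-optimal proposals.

#1: dominated by #2 (capital cost 74≤96, daily riders 70≥61, operating cost 2≤11).
#2: not dominated (best capital cost).
#3: not dominated.
#4: not dominated.
#5: not dominated.
#6: dominated by #1 (capital cost 96≤114, daily riders 61≥5, operating cost 11≤22).
#7: dominated by #1 (capital cost 96≤249, daily riders 61≥45, operating cost 11≤49).
#8: not dominated (best daily riders).
#9: dominated by #2 (capital cost 74≤234, daily riders 70≥69, operating cost 2≤51).

#2, #3, #4, #5, #8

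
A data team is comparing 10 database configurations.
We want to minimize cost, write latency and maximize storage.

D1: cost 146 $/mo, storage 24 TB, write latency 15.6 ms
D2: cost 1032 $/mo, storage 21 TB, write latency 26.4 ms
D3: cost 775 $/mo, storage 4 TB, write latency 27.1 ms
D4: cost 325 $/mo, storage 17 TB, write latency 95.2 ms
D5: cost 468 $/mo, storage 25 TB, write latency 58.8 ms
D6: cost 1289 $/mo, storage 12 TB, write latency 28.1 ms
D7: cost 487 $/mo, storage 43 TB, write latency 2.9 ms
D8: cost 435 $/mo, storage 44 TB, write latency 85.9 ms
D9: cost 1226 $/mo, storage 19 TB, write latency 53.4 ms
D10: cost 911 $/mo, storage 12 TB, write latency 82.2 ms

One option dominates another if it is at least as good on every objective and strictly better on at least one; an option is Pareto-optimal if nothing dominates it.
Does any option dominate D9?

Yes

D1 vs D9: cost 146≤1226, storage 24≥19, write latency 15.6≤53.4 — D1 is at least as good on every objective and strictly better on at least one, so D1 dominates D9.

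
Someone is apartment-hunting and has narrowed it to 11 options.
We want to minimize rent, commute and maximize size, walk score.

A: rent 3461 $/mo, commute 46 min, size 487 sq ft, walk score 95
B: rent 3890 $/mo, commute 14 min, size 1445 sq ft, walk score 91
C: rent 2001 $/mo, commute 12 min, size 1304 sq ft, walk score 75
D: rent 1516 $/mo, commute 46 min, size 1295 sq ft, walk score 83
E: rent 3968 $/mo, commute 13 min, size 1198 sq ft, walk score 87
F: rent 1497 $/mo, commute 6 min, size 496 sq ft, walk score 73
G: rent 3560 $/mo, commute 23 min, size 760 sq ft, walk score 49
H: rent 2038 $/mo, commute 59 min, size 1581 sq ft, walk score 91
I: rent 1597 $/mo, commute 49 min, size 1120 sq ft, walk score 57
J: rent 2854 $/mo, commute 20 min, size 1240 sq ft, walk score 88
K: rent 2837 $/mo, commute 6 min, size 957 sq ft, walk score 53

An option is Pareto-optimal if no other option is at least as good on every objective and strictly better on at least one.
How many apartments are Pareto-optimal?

A: not dominated (best walk score).
B: not dominated.
C: not dominated.
D: not dominated.
E: not dominated.
F: not dominated (best rent).
G: dominated by C (rent 2001≤3560, commute 12≤23, size 1304≥760, walk score 75≥49).
H: not dominated (best size).
I: dominated by D (rent 1516≤1597, commute 46≤49, size 1295≥1120, walk score 83≥57).
J: not dominated.
K: not dominated.
Pareto-optimal: A, B, C, D, E, F, H, J, K → 9.

9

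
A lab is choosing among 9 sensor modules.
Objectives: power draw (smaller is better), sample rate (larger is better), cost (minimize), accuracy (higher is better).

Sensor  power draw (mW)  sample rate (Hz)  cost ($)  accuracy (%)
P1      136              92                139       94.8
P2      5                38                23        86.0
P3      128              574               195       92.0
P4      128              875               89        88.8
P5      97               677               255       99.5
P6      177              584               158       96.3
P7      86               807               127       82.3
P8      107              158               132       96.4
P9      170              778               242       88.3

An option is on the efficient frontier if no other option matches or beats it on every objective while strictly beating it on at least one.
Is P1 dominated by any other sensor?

Yes

P8 vs P1: power draw 107≤136, sample rate 158≥92, cost 132≤139, accuracy 96.4≥94.8 — P8 is at least as good on every objective and strictly better on at least one, so P8 dominates P1.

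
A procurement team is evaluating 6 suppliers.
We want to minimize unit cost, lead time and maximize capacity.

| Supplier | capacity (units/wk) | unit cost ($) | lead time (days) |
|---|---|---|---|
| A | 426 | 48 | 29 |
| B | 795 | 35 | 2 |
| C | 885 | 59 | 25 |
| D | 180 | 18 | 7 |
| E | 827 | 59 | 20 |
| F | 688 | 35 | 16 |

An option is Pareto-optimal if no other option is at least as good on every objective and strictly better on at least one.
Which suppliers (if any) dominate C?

A: worse on capacity (426 vs 885).
B: worse on capacity (795 vs 885).
D: worse on capacity (180 vs 885).
E: worse on capacity (827 vs 885).
F: worse on capacity (688 vs 885).
No option dominates C.

none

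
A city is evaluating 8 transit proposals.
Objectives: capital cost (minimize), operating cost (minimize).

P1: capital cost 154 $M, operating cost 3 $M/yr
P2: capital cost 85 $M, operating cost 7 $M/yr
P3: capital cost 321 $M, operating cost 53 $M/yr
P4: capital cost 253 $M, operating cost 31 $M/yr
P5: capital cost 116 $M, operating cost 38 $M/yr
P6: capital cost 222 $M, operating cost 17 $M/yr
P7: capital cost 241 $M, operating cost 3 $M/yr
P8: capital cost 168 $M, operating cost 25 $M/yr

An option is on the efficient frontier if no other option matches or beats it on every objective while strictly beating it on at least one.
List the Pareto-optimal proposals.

P1: not dominated.
P2: not dominated (best capital cost).
P3: dominated by P1 (capital cost 154≤321, operating cost 3≤53).
P4: dominated by P1 (capital cost 154≤253, operating cost 3≤31).
P5: dominated by P2 (capital cost 85≤116, operating cost 7≤38).
P6: dominated by P1 (capital cost 154≤222, operating cost 3≤17).
P7: dominated by P1 (capital cost 154≤241, operating cost 3≤3).
P8: dominated by P1 (capital cost 154≤168, operating cost 3≤25).

P1, P2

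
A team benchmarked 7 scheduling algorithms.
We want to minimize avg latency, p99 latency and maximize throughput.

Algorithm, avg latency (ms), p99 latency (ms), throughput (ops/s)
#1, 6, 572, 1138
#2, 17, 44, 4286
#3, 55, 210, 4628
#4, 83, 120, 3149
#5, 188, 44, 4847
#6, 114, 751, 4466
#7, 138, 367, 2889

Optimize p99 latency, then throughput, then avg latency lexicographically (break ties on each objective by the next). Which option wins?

First minimize p99 latency: best is 44, kept {#2, #5}.
Then maximize throughput: best is 4847, kept {#5}.

#5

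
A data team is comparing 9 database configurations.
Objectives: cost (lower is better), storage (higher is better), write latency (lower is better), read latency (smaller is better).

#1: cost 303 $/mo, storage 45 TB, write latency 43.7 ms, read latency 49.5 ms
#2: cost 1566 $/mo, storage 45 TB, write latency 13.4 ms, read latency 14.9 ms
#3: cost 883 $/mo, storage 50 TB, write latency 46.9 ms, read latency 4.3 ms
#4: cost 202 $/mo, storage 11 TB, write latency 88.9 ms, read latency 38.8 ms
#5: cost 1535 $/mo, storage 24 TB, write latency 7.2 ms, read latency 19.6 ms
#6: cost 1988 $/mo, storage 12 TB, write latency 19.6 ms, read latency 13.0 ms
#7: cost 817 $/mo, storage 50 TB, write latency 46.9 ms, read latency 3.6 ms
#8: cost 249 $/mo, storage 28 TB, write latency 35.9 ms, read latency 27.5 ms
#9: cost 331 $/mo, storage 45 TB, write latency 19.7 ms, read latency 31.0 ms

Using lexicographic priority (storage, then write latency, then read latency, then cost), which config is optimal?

#7

First maximize storage: best is 50, kept {#3, #7}.
Then minimize write latency: best is 46.9, kept {#3, #7}.
Then minimize read latency: best is 3.6, kept {#7}.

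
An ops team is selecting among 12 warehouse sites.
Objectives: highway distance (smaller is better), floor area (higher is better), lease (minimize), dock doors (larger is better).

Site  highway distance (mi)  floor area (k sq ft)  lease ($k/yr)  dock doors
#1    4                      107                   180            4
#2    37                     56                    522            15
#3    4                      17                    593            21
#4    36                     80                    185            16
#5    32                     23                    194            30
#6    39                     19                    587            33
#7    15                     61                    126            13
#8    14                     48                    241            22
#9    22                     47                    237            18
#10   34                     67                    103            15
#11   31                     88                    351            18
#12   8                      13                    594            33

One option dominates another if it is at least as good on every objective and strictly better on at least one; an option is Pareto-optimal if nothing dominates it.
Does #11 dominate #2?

Yes

#11 vs #2: highway distance 31≤37, floor area 88≥56, lease 351≤522, dock doors 18≥15 — #11 is at least as good on every objective with at least one strict improvement.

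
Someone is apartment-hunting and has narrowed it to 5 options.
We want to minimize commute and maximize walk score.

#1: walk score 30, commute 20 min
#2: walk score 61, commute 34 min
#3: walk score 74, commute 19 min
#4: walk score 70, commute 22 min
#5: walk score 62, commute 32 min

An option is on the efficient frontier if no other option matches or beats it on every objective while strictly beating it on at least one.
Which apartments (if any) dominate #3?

#1: worse on walk score (30 vs 74).
#2: worse on walk score (61 vs 74).
#4: worse on walk score (70 vs 74).
#5: worse on walk score (62 vs 74).
No option dominates #3.

none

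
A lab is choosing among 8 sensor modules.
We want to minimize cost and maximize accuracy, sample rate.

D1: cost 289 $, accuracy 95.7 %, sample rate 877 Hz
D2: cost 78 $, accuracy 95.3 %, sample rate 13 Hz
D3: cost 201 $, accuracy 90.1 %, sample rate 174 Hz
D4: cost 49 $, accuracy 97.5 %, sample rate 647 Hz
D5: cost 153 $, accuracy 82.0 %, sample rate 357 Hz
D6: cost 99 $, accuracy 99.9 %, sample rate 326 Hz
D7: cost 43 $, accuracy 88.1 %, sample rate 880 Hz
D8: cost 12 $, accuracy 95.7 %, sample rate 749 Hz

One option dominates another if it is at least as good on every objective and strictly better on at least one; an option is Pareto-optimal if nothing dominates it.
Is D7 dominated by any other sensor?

D1: worse on cost (289 vs 43).
D2: worse on cost (78 vs 43).
D3: worse on cost (201 vs 43).
D4: worse on cost (49 vs 43).
D5: worse on cost (153 vs 43).
D6: worse on cost (99 vs 43).
D8: worse on sample rate (749 vs 880).
No option is at least as good as D7 on every objective and strictly better on one.

No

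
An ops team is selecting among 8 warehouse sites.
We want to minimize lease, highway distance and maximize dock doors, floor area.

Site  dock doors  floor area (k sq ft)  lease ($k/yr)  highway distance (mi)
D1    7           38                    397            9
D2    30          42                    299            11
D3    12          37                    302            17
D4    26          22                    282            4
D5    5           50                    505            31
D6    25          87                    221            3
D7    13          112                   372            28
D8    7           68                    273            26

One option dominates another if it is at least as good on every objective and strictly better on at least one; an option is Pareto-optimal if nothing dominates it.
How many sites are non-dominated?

4

D1: dominated by D6 (dock doors 25≥7, floor area 87≥38, lease 221≤397, highway distance 3≤9).
D2: not dominated (best dock doors).
D3: dominated by D2 (dock doors 30≥12, floor area 42≥37, lease 299≤302, highway distance 11≤17).
D4: not dominated.
D5: dominated by D6 (dock doors 25≥5, floor area 87≥50, lease 221≤505, highway distance 3≤31).
D6: not dominated (best lease).
D7: not dominated (best floor area).
D8: dominated by D6 (dock doors 25≥7, floor area 87≥68, lease 221≤273, highway distance 3≤26).
Pareto-optimal: D2, D4, D6, D7 → 4.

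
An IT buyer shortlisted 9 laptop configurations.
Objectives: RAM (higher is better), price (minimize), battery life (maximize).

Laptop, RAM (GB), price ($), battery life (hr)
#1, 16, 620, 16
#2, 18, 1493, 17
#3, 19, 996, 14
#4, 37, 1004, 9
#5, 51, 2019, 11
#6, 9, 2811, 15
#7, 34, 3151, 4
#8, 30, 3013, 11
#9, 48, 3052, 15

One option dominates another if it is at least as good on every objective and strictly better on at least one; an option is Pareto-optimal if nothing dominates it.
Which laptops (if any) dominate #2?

#1: worse on RAM (16 vs 18).
#3: worse on battery life (14 vs 17).
#4: worse on battery life (9 vs 17).
#5: worse on price (2019 vs 1493).
#6: worse on RAM (9 vs 18).
#7: worse on price (3151 vs 1493).
#8: worse on price (3013 vs 1493).
#9: worse on price (3052 vs 1493).
No option dominates #2.

none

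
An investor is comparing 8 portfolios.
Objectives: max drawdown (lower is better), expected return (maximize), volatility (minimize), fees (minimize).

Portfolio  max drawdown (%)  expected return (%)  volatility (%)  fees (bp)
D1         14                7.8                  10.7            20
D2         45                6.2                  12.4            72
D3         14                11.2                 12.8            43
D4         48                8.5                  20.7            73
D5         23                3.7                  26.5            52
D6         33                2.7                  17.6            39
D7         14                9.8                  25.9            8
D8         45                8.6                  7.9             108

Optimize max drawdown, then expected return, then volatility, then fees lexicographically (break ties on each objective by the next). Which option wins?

D3

First minimize max drawdown: best is 14, kept {D1, D3, D7}.
Then maximize expected return: best is 11.2, kept {D3}.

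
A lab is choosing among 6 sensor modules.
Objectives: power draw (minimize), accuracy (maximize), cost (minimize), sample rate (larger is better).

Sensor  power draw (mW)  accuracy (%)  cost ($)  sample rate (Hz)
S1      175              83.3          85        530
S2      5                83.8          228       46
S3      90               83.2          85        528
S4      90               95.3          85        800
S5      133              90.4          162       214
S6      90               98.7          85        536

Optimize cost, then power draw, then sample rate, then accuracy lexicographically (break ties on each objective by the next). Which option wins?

S4

First minimize cost: best is 85, kept {S1, S3, S4, S6}.
Then minimize power draw: best is 90, kept {S3, S4, S6}.
Then maximize sample rate: best is 800, kept {S4}.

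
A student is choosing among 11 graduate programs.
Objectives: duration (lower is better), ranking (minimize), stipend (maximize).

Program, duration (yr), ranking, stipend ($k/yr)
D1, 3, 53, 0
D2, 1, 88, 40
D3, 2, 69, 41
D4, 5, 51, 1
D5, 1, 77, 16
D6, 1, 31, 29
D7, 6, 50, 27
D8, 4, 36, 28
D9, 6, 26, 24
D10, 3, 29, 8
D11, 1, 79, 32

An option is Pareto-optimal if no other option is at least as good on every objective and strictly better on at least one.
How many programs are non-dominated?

6

D1: dominated by D6 (duration 1≤3, ranking 31≤53, stipend 29≥0).
D2: not dominated.
D3: not dominated (best stipend).
D4: dominated by D6 (duration 1≤5, ranking 31≤51, stipend 29≥1).
D5: dominated by D6 (duration 1≤1, ranking 31≤77, stipend 29≥16).
D6: not dominated.
D7: dominated by D6 (duration 1≤6, ranking 31≤50, stipend 29≥27).
D8: dominated by D6 (duration 1≤4, ranking 31≤36, stipend 29≥28).
D9: not dominated (best ranking).
D10: not dominated.
D11: not dominated.
Pareto-optimal: D2, D3, D6, D9, D10, D11 → 6.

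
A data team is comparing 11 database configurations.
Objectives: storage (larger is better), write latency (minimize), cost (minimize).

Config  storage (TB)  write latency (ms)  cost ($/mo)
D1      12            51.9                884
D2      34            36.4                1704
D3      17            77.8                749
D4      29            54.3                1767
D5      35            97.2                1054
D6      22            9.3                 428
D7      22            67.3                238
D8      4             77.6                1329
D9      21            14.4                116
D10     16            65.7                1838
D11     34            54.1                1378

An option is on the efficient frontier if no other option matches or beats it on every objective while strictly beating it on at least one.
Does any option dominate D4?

Yes

D2 vs D4: storage 34≥29, write latency 36.4≤54.3, cost 1704≤1767 — D2 is at least as good on every objective and strictly better on at least one, so D2 dominates D4.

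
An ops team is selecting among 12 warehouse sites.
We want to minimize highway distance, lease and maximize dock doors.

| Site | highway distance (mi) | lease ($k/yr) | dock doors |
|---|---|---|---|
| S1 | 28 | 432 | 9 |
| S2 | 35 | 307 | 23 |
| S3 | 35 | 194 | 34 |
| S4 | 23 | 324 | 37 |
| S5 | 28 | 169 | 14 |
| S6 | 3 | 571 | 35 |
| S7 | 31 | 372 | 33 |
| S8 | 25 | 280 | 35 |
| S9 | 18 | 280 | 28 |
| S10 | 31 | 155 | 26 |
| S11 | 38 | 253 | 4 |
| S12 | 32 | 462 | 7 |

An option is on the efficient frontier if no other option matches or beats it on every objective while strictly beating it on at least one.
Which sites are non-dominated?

S3, S4, S5, S6, S8, S9, S10

S1: dominated by S4 (highway distance 23≤28, lease 324≤432, dock doors 37≥9).
S2: dominated by S3 (highway distance 35≤35, lease 194≤307, dock doors 34≥23).
S3: not dominated.
S4: not dominated (best dock doors).
S5: not dominated.
S6: not dominated (best highway distance).
S7: dominated by S4 (highway distance 23≤31, lease 324≤372, dock doors 37≥33).
S8: not dominated.
S9: not dominated.
S10: not dominated (best lease).
S11: dominated by S3 (highway distance 35≤38, lease 194≤253, dock doors 34≥4).
S12: dominated by S1 (highway distance 28≤32, lease 432≤462, dock doors 9≥7).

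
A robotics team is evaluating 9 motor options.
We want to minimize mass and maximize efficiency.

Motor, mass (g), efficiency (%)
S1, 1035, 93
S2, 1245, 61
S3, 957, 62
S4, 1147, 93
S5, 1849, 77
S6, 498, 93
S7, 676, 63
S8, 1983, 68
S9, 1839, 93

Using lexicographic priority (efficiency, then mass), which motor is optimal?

First maximize efficiency: best is 93, kept {S1, S4, S6, S9}.
Then minimize mass: best is 498, kept {S6}.

S6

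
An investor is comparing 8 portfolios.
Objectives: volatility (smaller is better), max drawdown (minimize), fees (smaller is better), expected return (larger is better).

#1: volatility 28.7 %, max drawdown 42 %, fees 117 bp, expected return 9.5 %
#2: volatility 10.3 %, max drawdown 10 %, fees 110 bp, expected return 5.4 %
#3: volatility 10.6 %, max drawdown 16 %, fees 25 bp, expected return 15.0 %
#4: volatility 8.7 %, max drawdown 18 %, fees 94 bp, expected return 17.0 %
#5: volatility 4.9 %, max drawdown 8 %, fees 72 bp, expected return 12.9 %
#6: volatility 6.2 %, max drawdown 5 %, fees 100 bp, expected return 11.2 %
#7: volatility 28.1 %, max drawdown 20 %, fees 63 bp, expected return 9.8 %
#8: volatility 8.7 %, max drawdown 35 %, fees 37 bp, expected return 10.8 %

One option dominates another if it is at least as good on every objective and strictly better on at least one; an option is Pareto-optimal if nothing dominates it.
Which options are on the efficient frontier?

#1: dominated by #3 (volatility 10.6≤28.7, max drawdown 16≤42, fees 25≤117, expected return 15.0≥9.5).
#2: dominated by #5 (volatility 4.9≤10.3, max drawdown 8≤10, fees 72≤110, expected return 12.9≥5.4).
#3: not dominated (best fees).
#4: not dominated (best expected return).
#5: not dominated (best volatility).
#6: not dominated (best max drawdown).
#7: dominated by #3 (volatility 10.6≤28.1, max drawdown 16≤20, fees 25≤63, expected return 15.0≥9.8).
#8: not dominated.

#3, #4, #5, #6, #8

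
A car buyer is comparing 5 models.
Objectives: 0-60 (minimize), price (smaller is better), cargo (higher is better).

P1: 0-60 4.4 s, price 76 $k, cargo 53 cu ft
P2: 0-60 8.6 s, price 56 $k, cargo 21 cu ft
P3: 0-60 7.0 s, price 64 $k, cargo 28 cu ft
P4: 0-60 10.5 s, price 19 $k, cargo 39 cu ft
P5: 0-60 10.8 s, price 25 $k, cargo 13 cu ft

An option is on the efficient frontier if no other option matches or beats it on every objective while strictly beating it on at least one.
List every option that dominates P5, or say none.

P4

P4: 0-60 10.5≤10.8, price 19≤25, cargo 39≥13 — dominates P5.
Others (P1, P2, P3) are each worse than P5 on at least one objective.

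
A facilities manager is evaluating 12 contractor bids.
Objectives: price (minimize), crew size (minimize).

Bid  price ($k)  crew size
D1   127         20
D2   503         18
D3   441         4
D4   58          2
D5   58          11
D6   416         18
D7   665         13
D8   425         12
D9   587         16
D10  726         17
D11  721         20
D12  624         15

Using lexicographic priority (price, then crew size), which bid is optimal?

D4

First minimize price: best is 58, kept {D4, D5}.
Then minimize crew size: best is 2, kept {D4}.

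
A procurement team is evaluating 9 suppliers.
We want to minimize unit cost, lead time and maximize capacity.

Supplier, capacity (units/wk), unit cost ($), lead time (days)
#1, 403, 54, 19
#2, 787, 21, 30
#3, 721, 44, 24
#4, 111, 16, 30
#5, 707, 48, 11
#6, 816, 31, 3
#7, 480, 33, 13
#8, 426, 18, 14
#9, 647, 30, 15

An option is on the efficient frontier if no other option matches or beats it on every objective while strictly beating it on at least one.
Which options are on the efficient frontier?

#2, #4, #6, #8, #9

#1: dominated by #5 (capacity 707≥403, unit cost 48≤54, lead time 11≤19).
#2: not dominated.
#3: dominated by #6 (capacity 816≥721, unit cost 31≤44, lead time 3≤24).
#4: not dominated (best unit cost).
#5: dominated by #6 (capacity 816≥707, unit cost 31≤48, lead time 3≤11).
#6: not dominated (best capacity).
#7: dominated by #6 (capacity 816≥480, unit cost 31≤33, lead time 3≤13).
#8: not dominated.
#9: not dominated.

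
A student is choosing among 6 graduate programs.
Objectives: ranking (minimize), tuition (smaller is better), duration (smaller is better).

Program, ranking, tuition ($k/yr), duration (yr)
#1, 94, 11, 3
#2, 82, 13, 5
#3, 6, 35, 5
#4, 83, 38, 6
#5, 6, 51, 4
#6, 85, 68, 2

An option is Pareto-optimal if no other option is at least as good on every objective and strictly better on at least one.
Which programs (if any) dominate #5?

none

#1: worse on ranking (94 vs 6).
#2: worse on ranking (82 vs 6).
#3: worse on duration (5 vs 4).
#4: worse on ranking (83 vs 6).
#6: worse on ranking (85 vs 6).
No option dominates #5.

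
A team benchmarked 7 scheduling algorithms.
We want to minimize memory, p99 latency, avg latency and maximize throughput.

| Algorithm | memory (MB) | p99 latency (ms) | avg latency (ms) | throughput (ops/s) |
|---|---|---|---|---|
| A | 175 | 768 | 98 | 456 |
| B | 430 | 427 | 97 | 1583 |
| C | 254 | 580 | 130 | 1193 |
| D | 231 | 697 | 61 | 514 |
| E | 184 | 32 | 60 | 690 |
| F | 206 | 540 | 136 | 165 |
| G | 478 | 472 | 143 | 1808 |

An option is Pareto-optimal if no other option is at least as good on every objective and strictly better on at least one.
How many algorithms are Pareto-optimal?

A: not dominated (best memory).
B: not dominated.
C: not dominated.
D: dominated by E (memory 184≤231, p99 latency 32≤697, avg latency 60≤61, throughput 690≥514).
E: not dominated (best p99 latency).
F: dominated by E (memory 184≤206, p99 latency 32≤540, avg latency 60≤136, throughput 690≥165).
G: not dominated (best throughput).
Pareto-optimal: A, B, C, E, G → 5.

5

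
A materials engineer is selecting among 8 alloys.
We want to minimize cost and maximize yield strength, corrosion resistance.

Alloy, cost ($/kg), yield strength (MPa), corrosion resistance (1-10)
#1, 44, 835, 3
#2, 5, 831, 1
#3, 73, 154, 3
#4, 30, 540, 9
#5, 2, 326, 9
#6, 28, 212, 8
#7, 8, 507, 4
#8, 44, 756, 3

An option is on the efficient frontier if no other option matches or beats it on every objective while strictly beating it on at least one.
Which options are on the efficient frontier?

#1, #2, #4, #5, #7

#1: not dominated (best yield strength).
#2: not dominated.
#3: dominated by #1 (cost 44≤73, yield strength 835≥154, corrosion resistance 3≥3).
#4: not dominated.
#5: not dominated (best cost).
#6: dominated by #5 (cost 2≤28, yield strength 326≥212, corrosion resistance 9≥8).
#7: not dominated.
#8: dominated by #1 (cost 44≤44, yield strength 835≥756, corrosion resistance 3≥3).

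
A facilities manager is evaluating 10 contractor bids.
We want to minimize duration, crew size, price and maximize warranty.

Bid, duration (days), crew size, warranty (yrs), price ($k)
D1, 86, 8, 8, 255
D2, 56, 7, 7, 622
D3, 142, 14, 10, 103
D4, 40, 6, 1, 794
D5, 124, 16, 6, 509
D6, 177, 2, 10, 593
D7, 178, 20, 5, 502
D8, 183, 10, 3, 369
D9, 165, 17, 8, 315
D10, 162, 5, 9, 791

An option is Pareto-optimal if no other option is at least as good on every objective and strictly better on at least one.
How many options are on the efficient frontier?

D1: not dominated.
D2: not dominated.
D3: not dominated (best price).
D4: not dominated (best duration).
D5: dominated by D1 (duration 86≤124, crew size 8≤16, warranty 8≥6, price 255≤509).
D6: not dominated (best crew size).
D7: dominated by D1 (duration 86≤178, crew size 8≤20, warranty 8≥5, price 255≤502).
D8: dominated by D1 (duration 86≤183, crew size 8≤10, warranty 8≥3, price 255≤369).
D9: dominated by D1 (duration 86≤165, crew size 8≤17, warranty 8≥8, price 255≤315).
D10: not dominated.
Pareto-optimal: D1, D2, D3, D4, D6, D10 → 6.

6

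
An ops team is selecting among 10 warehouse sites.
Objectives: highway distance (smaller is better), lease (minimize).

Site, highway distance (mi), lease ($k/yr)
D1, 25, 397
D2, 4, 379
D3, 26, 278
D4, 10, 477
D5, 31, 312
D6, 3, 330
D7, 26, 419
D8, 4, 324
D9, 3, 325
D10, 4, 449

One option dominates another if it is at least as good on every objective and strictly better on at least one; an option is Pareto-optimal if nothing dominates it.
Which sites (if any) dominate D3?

D1: worse on lease (397 vs 278).
D2: worse on lease (379 vs 278).
D4: worse on lease (477 vs 278).
D5: worse on highway distance (31 vs 26).
D6: worse on lease (330 vs 278).
D7: worse on lease (419 vs 278).
D8: worse on lease (324 vs 278).
D9: worse on lease (325 vs 278).
D10: worse on lease (449 vs 278).
No option dominates D3.

none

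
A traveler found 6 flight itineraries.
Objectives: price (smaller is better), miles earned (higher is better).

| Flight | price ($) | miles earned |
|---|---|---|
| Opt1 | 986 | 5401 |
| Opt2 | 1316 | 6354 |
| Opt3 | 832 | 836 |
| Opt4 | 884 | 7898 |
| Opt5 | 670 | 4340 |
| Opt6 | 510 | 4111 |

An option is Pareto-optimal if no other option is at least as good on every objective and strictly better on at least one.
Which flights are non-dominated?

Opt4, Opt5, Opt6

Opt1: dominated by Opt4 (price 884≤986, miles earned 7898≥5401).
Opt2: dominated by Opt4 (price 884≤1316, miles earned 7898≥6354).
Opt3: dominated by Opt5 (price 670≤832, miles earned 4340≥836).
Opt4: not dominated (best miles earned).
Opt5: not dominated.
Opt6: not dominated (best price).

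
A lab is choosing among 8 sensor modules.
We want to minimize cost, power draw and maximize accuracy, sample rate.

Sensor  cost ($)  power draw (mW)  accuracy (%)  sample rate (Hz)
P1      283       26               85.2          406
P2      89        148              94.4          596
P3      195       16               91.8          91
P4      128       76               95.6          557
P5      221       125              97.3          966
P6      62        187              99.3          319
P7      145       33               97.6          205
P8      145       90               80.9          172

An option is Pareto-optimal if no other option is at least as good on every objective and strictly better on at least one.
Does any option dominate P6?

P1: worse on cost (283 vs 62).
P2: worse on cost (89 vs 62).
P3: worse on cost (195 vs 62).
P4: worse on cost (128 vs 62).
P5: worse on cost (221 vs 62).
P7: worse on cost (145 vs 62).
P8: worse on cost (145 vs 62).
No option is at least as good as P6 on every objective and strictly better on one.

No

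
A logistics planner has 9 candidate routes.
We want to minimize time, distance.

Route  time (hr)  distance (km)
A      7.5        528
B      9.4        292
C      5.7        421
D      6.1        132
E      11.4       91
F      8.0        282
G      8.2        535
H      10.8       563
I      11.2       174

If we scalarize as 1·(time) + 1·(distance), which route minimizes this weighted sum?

E

A: 1·7.5 + 1·528 = 535.5
B: 1·9.4 + 1·292 = 301.4
C: 1·5.7 + 1·421 = 426.7
D: 1·6.1 + 1·132 = 138.1
E: 1·11.4 + 1·91 = 102.4
F: 1·8.0 + 1·282 = 290.0
G: 1·8.2 + 1·535 = 543.2
H: 1·10.8 + 1·563 = 573.8
I: 1·11.2 + 1·174 = 185.2
Lowest: E at 102.4.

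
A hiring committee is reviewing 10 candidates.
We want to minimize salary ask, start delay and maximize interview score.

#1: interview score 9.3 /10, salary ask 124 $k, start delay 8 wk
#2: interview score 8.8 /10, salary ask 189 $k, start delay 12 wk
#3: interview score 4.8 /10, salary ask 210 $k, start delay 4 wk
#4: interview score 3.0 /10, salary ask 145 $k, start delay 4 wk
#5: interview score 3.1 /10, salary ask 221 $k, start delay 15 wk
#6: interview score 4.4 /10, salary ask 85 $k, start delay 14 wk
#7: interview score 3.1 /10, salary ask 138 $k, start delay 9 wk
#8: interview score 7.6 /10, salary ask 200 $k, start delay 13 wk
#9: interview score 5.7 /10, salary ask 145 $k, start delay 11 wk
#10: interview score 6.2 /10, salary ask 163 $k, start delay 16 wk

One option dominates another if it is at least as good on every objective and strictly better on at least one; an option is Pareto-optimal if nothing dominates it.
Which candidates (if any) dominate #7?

#1: interview score 9.3≥3.1, salary ask 124≤138, start delay 8≤9 — dominates #7.
Others (#2, #3, #4, #5, #6, #8, #9, #10) are each worse than #7 on at least one objective.

#1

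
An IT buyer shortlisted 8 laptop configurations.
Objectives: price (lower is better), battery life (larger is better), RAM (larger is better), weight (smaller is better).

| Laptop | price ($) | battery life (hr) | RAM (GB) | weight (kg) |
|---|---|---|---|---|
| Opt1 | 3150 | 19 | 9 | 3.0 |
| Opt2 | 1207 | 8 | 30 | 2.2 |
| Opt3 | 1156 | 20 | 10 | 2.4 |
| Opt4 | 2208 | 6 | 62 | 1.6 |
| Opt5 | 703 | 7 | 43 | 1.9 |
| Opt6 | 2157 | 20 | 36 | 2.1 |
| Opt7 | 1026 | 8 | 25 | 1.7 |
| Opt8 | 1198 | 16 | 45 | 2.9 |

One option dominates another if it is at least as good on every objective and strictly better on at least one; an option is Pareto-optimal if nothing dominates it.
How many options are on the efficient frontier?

7

Opt1: dominated by Opt3 (price 1156≤3150, battery life 20≥19, RAM 10≥9, weight 2.4≤3.0).
Opt2: not dominated.
Opt3: not dominated.
Opt4: not dominated (best RAM).
Opt5: not dominated (best price).
Opt6: not dominated.
Opt7: not dominated.
Opt8: not dominated.
Pareto-optimal: Opt2, Opt3, Opt4, Opt5, Opt6, Opt7, Opt8 → 7.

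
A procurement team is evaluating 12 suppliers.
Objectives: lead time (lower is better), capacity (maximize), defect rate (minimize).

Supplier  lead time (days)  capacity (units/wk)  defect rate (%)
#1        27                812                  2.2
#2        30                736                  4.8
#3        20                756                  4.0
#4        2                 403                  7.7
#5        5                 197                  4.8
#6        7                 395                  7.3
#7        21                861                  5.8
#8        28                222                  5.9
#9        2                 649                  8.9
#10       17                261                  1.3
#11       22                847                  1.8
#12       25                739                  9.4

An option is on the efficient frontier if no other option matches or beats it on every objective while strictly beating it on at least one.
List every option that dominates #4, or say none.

none

#1: worse on lead time (27 vs 2).
#2: worse on lead time (30 vs 2).
#3: worse on lead time (20 vs 2).
#5: worse on lead time (5 vs 2).
#6: worse on lead time (7 vs 2).
#7: worse on lead time (21 vs 2).
#8: worse on lead time (28 vs 2).
#9: worse on defect rate (8.9 vs 7.7).
#10: worse on lead time (17 vs 2).
#11: worse on lead time (22 vs 2).
#12: worse on lead time (25 vs 2).
No option dominates #4.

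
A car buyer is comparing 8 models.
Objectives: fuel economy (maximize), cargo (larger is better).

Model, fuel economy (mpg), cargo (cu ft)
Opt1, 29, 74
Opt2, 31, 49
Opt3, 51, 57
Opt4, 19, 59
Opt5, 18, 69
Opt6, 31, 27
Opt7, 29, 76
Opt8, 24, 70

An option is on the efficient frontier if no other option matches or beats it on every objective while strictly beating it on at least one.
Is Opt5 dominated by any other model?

Opt1 vs Opt5: fuel economy 29≥18, cargo 74≥69 — Opt1 is at least as good on every objective and strictly better on at least one, so Opt1 dominates Opt5.

Yes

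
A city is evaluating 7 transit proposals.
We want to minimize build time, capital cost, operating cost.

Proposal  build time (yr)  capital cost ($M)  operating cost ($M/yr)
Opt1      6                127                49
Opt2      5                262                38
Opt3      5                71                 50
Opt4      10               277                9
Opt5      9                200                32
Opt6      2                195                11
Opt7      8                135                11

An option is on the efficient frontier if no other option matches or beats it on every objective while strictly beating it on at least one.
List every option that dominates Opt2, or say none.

Opt6: build time 2≤5, capital cost 195≤262, operating cost 11≤38 — dominates Opt2.
Others (Opt1, Opt3, Opt4, Opt5, Opt7) are each worse than Opt2 on at least one objective.

Opt6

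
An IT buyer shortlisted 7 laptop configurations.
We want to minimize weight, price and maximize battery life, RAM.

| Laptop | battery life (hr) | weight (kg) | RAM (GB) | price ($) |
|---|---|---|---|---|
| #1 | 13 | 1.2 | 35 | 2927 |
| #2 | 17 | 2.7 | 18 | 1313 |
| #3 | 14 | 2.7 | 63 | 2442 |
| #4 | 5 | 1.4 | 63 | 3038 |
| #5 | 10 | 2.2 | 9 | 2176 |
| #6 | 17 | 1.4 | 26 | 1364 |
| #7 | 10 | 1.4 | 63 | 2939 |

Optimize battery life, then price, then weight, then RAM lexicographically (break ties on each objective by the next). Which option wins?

#2

First maximize battery life: best is 17, kept {#2, #6}.
Then minimize price: best is 1313, kept {#2}.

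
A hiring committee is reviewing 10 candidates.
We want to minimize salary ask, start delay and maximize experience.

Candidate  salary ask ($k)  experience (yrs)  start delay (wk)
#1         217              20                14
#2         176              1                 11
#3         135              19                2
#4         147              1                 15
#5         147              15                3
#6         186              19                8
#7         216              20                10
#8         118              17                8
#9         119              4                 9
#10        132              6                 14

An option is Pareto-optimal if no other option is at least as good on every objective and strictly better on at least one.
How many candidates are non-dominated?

3

#1: dominated by #7 (salary ask 216≤217, experience 20≥20, start delay 10≤14).
#2: dominated by #3 (salary ask 135≤176, experience 19≥1, start delay 2≤11).
#3: not dominated (best start delay).
#4: dominated by #3 (salary ask 135≤147, experience 19≥1, start delay 2≤15).
#5: dominated by #3 (salary ask 135≤147, experience 19≥15, start delay 2≤3).
#6: dominated by #3 (salary ask 135≤186, experience 19≥19, start delay 2≤8).
#7: not dominated.
#8: not dominated (best salary ask).
#9: dominated by #8 (salary ask 118≤119, experience 17≥4, start delay 8≤9).
#10: dominated by #8 (salary ask 118≤132, experience 17≥6, start delay 8≤14).
Pareto-optimal: #3, #7, #8 → 3.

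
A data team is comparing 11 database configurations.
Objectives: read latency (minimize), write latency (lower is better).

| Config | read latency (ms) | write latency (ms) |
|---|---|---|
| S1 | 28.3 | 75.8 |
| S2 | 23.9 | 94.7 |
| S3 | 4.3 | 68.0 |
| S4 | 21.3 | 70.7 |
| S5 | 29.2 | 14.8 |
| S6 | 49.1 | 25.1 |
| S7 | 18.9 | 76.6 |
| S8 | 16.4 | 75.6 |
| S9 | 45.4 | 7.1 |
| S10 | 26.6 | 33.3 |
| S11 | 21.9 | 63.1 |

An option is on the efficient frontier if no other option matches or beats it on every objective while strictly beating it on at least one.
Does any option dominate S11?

S1: worse on read latency (28.3 vs 21.9).
S2: worse on read latency (23.9 vs 21.9).
S3: worse on write latency (68.0 vs 63.1).
S4: worse on write latency (70.7 vs 63.1).
S5: worse on read latency (29.2 vs 21.9).
S6: worse on read latency (49.1 vs 21.9).
S7: worse on write latency (76.6 vs 63.1).
S8: worse on write latency (75.6 vs 63.1).
S9: worse on read latency (45.4 vs 21.9).
S10: worse on read latency (26.6 vs 21.9).
No option is at least as good as S11 on every objective and strictly better on one.

No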